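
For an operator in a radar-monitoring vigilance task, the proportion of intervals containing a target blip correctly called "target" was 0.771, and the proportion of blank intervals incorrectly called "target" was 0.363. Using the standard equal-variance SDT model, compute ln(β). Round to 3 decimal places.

ln β = -0.214

z(H) = 0.7421
z(FA) = -0.3505
ln β = −½·[z(H)² − z(FA)²] = −0.5 × (0.5507 − 0.1229) = -0.2139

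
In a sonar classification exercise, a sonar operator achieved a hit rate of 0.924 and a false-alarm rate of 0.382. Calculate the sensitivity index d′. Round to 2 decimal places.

z(H) = 1.4325
z(FA) = -0.3002
d' = z(H) − z(FA) = 1.4325 − (-0.3002) = 1.7327

d′ = 1.73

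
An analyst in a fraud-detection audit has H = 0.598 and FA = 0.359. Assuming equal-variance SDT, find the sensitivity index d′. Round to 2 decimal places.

d′ = 0.61

z(0.598) = 0.248, z(0.359) = -0.361
d' = z(H) − z(FA) = 0.248 − (-0.361) = 0.609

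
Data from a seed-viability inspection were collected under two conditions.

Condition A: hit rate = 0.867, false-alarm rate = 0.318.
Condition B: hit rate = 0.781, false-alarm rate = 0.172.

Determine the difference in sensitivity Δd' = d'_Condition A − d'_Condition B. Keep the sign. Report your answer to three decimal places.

Condition A: z(0.867) = 1.1123, z(0.318) = -0.4733, d' = 1.5856
Condition B: z(0.781) = 0.7756, z(0.172) = -0.9463, d' = 1.7219
Δd' = d'_Condition A − d'_Condition B = 1.5856 − 1.7219 = -0.1363
Condition B has the higher sensitivity.

Δd' = -0.136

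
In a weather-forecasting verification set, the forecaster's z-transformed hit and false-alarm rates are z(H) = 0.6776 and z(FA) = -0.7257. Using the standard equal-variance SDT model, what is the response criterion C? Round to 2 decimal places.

C = 0.02

c = −½·[z(H) + z(FA)] = −½·(0.6776 + (-0.7257)) = 0.02405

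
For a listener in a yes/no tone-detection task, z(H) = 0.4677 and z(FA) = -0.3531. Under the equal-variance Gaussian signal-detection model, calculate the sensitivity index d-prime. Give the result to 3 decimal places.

d' = z(H) − z(FA) = 0.4677 − (-0.3531) = 0.8208

d-prime = 0.821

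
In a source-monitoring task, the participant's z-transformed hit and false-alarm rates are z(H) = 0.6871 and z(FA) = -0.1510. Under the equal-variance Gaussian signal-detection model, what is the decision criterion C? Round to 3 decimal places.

C = -0.268

c = −½·[z(H) + z(FA)] = −½·(0.6871 + (-0.1510)) = -0.26805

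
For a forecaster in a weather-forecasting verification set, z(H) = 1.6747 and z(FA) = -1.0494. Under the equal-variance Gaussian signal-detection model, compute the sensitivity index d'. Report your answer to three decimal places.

d' = 2.724

d' = z(H) − z(FA) = 1.6747 − (-1.0494) = 2.7241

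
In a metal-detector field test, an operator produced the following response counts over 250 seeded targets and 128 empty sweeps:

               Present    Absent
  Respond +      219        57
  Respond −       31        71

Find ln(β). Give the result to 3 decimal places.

H = 219/250 = 0.8760
FA = 57/128 = 0.4453
z(H) = 1.1552
z(FA) = -0.1375
ln β = −½·[z(H)² − z(FA)²] = −0.5 × (1.3345 − 0.0189) = -0.6578

ln β = -0.658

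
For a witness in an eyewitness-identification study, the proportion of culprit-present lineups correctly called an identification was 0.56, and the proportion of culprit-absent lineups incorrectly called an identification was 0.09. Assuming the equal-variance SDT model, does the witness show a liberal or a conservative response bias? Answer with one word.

conservative

z(H) = 0.151, z(FA) = -1.341
c = −½·(z(H) + z(FA)) = 0.595
c > 0 → conservative criterion (biased toward responding “no”).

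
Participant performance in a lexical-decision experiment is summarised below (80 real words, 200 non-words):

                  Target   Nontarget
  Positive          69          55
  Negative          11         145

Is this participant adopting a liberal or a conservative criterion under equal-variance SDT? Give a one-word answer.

liberal

z(H) = 1.092, z(FA) = -0.598
c = −½·(z(H) + z(FA)) = -0.247
c < 0 → liberal criterion (biased toward responding “yes”).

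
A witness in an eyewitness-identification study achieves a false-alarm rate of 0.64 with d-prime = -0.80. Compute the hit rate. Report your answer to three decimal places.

z(false-alarm rate) = z(0.64) = 0.3585
z(H) = z(FA) + d' = 0.3585 + (-0.80) = -0.4415
hit rate = Φ(-0.4415) = 0.3294

hit rate = 0.329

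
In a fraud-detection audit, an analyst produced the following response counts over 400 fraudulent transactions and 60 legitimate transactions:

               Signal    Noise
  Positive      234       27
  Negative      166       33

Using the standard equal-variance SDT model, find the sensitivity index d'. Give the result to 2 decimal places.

d' = 0.34

H = 234/400 = 0.5850
FA = 27/60 = 0.4500
Φ⁻¹(H) = 0.2147
Φ⁻¹(FA) = -0.1257
d' = z(H) − z(FA) = 0.2147 − (-0.1257) = 0.3404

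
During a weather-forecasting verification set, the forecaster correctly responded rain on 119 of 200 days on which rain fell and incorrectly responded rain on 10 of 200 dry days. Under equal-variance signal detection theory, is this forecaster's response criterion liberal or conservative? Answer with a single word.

conservative

z(H) = 0.240, z(FA) = -1.645
c = −½·(z(H) + z(FA)) = 0.7025
c > 0 → conservative criterion (biased toward responding “no”).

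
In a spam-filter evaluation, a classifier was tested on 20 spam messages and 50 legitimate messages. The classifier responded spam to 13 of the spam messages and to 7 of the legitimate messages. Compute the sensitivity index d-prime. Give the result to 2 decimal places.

d-prime = 1.47

H = 13/20 = 0.6500
FA = 7/50 = 0.1400
Φ⁻¹(H) = Φ⁻¹(0.6500) = 0.3853
Φ⁻¹(FA) = Φ⁻¹(0.1400) = -1.0803
d' = z(H) − z(FA) = 0.3853 − (-1.0803) = 1.4656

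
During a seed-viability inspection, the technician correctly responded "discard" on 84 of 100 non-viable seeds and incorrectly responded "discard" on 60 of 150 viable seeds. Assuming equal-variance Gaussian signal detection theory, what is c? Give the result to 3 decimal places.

c = -0.371

H = 84/100 = 0.8400
FA = 60/150 = 0.4000
z(H) = z(0.8400) = 0.9945
z(FA) = z(0.4000) = -0.2533
c = −½·[z(H) + z(FA)] = −0.5 × (0.9945 + (-0.2533)) = -0.3706
c < 0: the technician has a liberal response bias.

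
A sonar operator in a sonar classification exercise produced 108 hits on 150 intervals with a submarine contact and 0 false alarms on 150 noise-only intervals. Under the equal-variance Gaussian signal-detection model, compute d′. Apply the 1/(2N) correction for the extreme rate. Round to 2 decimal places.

The false-alarm rate is 0/150 = 0, so apply the 1/(2N) correction: FA → 1/(2·150) = 0.00333.
z(H) = z(0.72000) = 0.583
z(FA) = z(0.00333) = -2.713
d' = 0.583 − (-2.713) = 3.296

d′ = 3.30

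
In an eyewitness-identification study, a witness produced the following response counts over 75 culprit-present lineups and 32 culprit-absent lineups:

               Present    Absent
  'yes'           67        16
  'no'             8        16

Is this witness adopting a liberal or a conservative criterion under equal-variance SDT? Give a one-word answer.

z(H) = 1.244, z(FA) = 0.000
c = −½·(z(H) + z(FA)) = -0.622
c < 0 → liberal criterion (biased toward responding “yes”).

liberal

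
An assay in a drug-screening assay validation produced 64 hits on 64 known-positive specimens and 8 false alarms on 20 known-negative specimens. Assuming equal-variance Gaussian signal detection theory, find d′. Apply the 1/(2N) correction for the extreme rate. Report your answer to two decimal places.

d′ = 2.67

The hit rate is 64/64 = 1, so apply the 1/(2N) correction: H → 1 − 1/(2·64) = 0.99219.
z(H) = z(0.99219) = 2.418
z(FA) = z(0.40000) = -0.253
d' = 2.418 − (-0.253) = 2.671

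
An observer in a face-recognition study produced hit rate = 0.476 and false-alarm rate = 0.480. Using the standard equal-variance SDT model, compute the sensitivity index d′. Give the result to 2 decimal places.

d′ = -0.01

z(H) = z(0.476) = -0.060
z(FA) = z(0.480) = -0.050
d' = z(H) − z(FA) = -0.060 − (-0.050) = -0.010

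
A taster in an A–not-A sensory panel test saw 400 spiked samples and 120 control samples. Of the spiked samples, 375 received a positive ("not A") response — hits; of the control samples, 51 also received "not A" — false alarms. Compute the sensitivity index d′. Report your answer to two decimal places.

H = 375/400 = 0.9375
FA = 51/120 = 0.4250
Φ⁻¹(H) = 1.534
Φ⁻¹(FA) = -0.189
d' = z(H) − z(FA) = 1.534 − (-0.189) = 1.723

d′ = 1.72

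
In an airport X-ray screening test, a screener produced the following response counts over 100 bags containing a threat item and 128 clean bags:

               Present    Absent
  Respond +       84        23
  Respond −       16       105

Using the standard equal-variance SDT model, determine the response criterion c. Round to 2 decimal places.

c = -0.04

H = 84/100 = 0.8400
FA = 23/128 = 0.1797
z(H) = z(0.8400) = 0.994
z(FA) = z(0.1797) = -0.917
c = −½·[z(H) + z(FA)] = −0.5 × (0.994 + (-0.917)) = -0.0385
c < 0: the screener has a liberal response bias.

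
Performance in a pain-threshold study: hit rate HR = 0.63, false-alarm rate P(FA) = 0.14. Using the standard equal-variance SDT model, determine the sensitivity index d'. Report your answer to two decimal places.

d' = 1.41

z(H) = z(0.63) = 0.3319
z(FA) = z(0.14) = -1.0803
d' = z(H) − z(FA) = 0.3319 − (-1.0803) = 1.4122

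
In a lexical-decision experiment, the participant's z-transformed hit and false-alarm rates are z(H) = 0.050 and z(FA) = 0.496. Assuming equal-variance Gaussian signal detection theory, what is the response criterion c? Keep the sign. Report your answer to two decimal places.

c = −½·[z(H) + z(FA)] = −½·(0.050 + 0.496) = -0.273
c < 0: the participant has a liberal response bias.

c = -0.27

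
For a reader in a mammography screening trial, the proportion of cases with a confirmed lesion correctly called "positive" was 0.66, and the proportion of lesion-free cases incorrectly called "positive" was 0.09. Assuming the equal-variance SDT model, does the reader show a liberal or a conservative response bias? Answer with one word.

z(H) = 0.412, z(FA) = -1.341
c = −½·(z(H) + z(FA)) = 0.4645
c > 0 → conservative criterion (biased toward responding “no”).

conservative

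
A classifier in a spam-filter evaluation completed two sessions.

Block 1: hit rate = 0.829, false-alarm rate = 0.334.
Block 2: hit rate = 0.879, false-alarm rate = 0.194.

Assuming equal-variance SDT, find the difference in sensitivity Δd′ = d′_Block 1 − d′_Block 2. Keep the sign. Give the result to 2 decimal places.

Block 1: z(0.829) = 0.950, z(0.334) = -0.429, d' = 1.379
Block 2: z(0.879) = 1.170, z(0.194) = -0.863, d' = 2.033
Δd' = d'_Block 1 − d'_Block 2 = 1.379 − 2.033 = -0.654
Block 2 has the higher sensitivity.

Δd′ = -0.65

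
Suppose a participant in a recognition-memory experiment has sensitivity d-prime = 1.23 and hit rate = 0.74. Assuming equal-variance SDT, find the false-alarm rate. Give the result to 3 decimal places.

z(hit rate) = z(0.74) = 0.6433
z(FA) = z(H) − d' = 0.6433 − 1.23 = -0.5867
false-alarm rate = Φ(-0.5867) = 0.2787

false-alarm rate = 0.279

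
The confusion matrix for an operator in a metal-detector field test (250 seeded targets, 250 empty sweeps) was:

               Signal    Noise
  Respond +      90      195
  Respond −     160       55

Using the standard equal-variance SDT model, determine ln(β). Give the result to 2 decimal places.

H = 90/250 = 0.3600
FA = 195/250 = 0.7800
z(H) = z(0.3600) = -0.358
z(FA) = z(0.7800) = 0.772
ln β = −½·[z(H)² − z(FA)²] = −0.5 × (0.128 − 0.596) = 0.234

ln β = 0.23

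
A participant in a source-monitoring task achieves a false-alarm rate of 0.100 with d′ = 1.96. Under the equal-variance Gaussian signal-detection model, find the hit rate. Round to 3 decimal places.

z(false-alarm rate) = z(0.100) = -1.2816
z(H) = z(FA) + d' = -1.2816 + 1.96 = 0.6784
hit rate = Φ(0.6784) = 0.7512

hit rate = 0.751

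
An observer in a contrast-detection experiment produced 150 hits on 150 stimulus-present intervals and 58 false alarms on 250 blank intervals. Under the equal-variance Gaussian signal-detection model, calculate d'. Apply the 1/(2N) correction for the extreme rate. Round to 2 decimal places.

d' = 3.45

The hit rate is 150/150 = 1, so apply the 1/(2N) correction: H → 1 − 1/(2·150) = 0.99667.
z(H) = z(0.99667) = 2.713
z(FA) = z(0.23200) = -0.732
d' = 2.713 − (-0.732) = 3.445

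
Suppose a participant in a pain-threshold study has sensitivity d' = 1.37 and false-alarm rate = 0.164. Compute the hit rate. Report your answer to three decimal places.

hit rate = 0.652

z(false-alarm rate) = z(0.164) = -0.9782
z(H) = z(FA) + d' = -0.9782 + 1.37 = 0.3918
hit rate = Φ(0.3918) = 0.6524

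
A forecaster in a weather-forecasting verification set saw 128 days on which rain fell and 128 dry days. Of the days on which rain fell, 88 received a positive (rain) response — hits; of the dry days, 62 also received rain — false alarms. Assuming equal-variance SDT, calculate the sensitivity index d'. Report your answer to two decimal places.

H = 88/128 = 0.6875
FA = 62/128 = 0.4844
z(H) = 0.4888
z(FA) = -0.0391
d' = z(H) − z(FA) = 0.4888 − (-0.0391) = 0.5279

d' = 0.53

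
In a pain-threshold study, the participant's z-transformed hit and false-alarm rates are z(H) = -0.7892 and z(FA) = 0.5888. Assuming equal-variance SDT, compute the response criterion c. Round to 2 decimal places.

c = −½·[z(H) + z(FA)] = −½·(-0.7892 + 0.5888) = 0.1002
c > 0: the participant has a conservative response bias.

c = 0.10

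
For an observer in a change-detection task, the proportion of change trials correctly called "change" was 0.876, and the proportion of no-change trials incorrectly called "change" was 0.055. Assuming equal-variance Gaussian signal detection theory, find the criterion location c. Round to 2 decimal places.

c = 0.22

Φ⁻¹(H) = Φ⁻¹(0.876) = 1.155
Φ⁻¹(FA) = Φ⁻¹(0.055) = -1.598
c = −½·[z(H) + z(FA)] = −0.5 × (1.155 + (-1.598)) = 0.2215
c > 0: the observer has a conservative response bias.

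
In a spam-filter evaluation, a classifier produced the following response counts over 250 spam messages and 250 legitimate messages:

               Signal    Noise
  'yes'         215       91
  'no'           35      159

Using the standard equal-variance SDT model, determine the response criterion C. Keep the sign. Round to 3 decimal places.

C = -0.366

H = 215/250 = 0.8600
FA = 91/250 = 0.3640
z(H) = 1.0803
z(FA) = -0.3478
c = −½·[z(H) + z(FA)] = −0.5 × (1.0803 + (-0.3478)) = -0.36625
c < 0: the classifier has a liberal response bias.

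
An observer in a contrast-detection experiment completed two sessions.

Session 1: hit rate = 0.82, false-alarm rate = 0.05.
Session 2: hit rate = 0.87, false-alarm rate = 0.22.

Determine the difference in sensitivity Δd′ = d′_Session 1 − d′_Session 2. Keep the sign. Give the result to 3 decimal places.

Δd′ = 0.662

Session 1: z(0.82) = 0.9154, z(0.05) = -1.6449, d' = 2.5603
Session 2: z(0.87) = 1.1264, z(0.22) = -0.7722, d' = 1.8986
Δd' = d'_Session 1 − d'_Session 2 = 2.5603 − 1.8986 = 0.6617
Session 1 has the higher sensitivity.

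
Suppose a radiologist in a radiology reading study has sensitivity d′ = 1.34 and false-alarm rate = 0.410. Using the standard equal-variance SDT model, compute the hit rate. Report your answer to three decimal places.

hit rate = 0.867

z(false-alarm rate) = z(0.410) = -0.2275
z(H) = z(FA) + d' = -0.2275 + 1.34 = 1.1125
hit rate = Φ(1.1125) = 0.8670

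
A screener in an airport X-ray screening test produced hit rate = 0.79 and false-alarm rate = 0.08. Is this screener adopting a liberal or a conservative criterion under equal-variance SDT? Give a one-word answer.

conservative

z(H) = 0.806, z(FA) = -1.405
c = −½·(z(H) + z(FA)) = 0.2995
c > 0 → conservative criterion (biased toward responding “no”).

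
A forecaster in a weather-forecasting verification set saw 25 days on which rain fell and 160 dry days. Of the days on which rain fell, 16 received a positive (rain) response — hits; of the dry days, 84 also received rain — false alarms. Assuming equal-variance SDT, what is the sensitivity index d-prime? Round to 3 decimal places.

d-prime = 0.296

H = 16/25 = 0.6400
FA = 84/160 = 0.5250
z(0.6400) = 0.3585, z(0.5250) = 0.0627
d' = z(H) − z(FA) = 0.3585 − 0.0627 = 0.2958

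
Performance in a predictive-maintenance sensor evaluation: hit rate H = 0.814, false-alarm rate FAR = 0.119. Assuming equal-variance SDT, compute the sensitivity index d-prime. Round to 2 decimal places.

d-prime = 2.07

Φ⁻¹(0.814) = 0.893, Φ⁻¹(0.119) = -1.180
d' = z(H) − z(FA) = 0.893 − (-1.180) = 2.073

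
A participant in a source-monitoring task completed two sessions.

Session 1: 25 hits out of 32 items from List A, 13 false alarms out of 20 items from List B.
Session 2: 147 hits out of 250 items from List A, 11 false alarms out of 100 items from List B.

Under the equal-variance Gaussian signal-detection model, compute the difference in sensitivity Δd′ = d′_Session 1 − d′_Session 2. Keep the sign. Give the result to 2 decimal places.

Δd′ = -1.06

Session 1: z(0.7812) = 0.776, z(0.6500) = 0.385, d' = 0.391
Session 2: z(0.5880) = 0.222, z(0.1100) = -1.227, d' = 1.449
Δd' = d'_Session 1 − d'_Session 2 = 0.391 − 1.449 = -1.058
Session 2 has the higher sensitivity.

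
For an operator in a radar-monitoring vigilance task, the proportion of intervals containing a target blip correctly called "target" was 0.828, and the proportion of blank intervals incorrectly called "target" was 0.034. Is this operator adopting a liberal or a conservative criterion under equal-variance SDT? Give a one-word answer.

z(H) = 0.946, z(FA) = -1.825
c = −½·(z(H) + z(FA)) = 0.4395
c > 0 → conservative criterion (biased toward responding “no”).

conservative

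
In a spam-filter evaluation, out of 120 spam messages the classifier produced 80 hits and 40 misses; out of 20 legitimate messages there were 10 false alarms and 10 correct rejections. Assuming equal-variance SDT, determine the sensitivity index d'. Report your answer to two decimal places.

d' = 0.43

H = 80/120 = 0.6667
FA = 10/20 = 0.5000
z(H) = z(0.6667) = 0.431
z(FA) = z(0.5000) = 0.000
d' = z(H) − z(FA) = 0.431 − 0.000 = 0.431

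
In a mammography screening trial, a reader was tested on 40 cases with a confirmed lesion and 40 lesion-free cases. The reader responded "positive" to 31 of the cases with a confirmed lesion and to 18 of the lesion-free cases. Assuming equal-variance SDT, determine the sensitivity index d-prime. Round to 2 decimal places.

H = 31/40 = 0.7750
FA = 18/40 = 0.4500
Φ⁻¹(H) = 0.7554
Φ⁻¹(FA) = -0.1257
d' = z(H) − z(FA) = 0.7554 − (-0.1257) = 0.8811

d-prime = 0.88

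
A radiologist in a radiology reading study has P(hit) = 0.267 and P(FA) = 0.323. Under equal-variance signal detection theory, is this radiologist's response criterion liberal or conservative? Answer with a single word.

conservative

z(H) = -0.622, z(FA) = -0.459
c = −½·(z(H) + z(FA)) = 0.5405
c > 0 → conservative criterion (biased toward responding “no”).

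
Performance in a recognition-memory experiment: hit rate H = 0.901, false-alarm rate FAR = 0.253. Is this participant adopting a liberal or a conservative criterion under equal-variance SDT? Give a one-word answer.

liberal

z(H) = 1.287, z(FA) = -0.665
c = −½·(z(H) + z(FA)) = -0.311
c < 0 → liberal criterion (biased toward responding “yes”).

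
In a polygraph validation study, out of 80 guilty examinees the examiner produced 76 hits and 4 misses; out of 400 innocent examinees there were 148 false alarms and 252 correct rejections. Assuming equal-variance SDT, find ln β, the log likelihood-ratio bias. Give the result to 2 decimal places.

ln β = -1.30

H = 76/80 = 0.9500
FA = 148/400 = 0.3700
z(H) = z(0.9500) = 1.645
z(FA) = z(0.3700) = -0.332
ln β = −½·[z(H)² − z(FA)²] = −0.5 × (2.706 − 0.110) = -1.298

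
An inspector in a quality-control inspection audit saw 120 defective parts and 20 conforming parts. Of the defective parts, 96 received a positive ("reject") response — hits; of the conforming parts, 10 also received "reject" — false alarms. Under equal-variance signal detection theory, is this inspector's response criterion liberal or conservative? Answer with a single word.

liberal

z(H) = 0.842, z(FA) = 0.000
c = −½·(z(H) + z(FA)) = -0.421
c < 0 → liberal criterion (biased toward responding “yes”).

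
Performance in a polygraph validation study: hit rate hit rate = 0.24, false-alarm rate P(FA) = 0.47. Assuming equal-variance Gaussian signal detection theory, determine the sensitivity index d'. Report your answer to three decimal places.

z(H) = -0.7063
z(FA) = -0.0753
d' = z(H) − z(FA) = -0.7063 − (-0.0753) = -0.6310

d' = -0.631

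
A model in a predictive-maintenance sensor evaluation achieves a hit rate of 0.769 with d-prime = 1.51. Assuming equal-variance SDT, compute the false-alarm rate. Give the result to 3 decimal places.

z(hit rate) = z(0.769) = 0.7356
z(FA) = z(H) − d' = 0.7356 − 1.51 = -0.7744
false-alarm rate = Φ(-0.7744) = 0.2193

false-alarm rate = 0.219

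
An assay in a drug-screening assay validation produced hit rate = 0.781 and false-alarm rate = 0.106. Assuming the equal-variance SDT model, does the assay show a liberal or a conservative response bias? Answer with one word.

conservative

z(H) = 0.776, z(FA) = -1.248
c = −½·(z(H) + z(FA)) = 0.236
c > 0 → conservative criterion (biased toward responding “no”).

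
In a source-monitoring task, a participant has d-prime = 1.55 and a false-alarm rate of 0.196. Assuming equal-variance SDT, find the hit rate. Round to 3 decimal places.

hit rate = 0.756

z(false-alarm rate) = z(0.196) = -0.8560
z(H) = z(FA) + d' = -0.8560 + 1.55 = 0.6940
hit rate = Φ(0.6940) = 0.7562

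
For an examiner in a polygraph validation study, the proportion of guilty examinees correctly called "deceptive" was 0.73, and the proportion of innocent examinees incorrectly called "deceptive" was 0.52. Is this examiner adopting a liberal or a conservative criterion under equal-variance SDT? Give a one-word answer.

z(H) = 0.613, z(FA) = 0.050
c = −½·(z(H) + z(FA)) = -0.3315
c < 0 → liberal criterion (biased toward responding “yes”).

liberal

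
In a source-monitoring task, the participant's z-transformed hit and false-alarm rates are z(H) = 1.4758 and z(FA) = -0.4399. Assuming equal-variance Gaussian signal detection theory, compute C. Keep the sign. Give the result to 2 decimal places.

c = −½·[z(H) + z(FA)] = −½·(1.4758 + (-0.4399)) = -0.51795

C = -0.52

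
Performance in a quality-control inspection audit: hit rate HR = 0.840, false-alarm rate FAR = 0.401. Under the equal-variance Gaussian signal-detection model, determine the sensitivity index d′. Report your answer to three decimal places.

z(H) = z(0.840) = 0.9945
z(FA) = z(0.401) = -0.2508
d' = z(H) − z(FA) = 0.9945 − (-0.2508) = 1.2453

d′ = 1.245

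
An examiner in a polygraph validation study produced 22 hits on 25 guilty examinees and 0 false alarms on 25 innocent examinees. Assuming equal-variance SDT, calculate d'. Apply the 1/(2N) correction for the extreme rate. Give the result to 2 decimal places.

d' = 3.23

The false-alarm rate is 0/25 = 0, so apply the 1/(2N) correction: FA → 1/(2·25) = 0.02000.
z(H) = z(0.88000) = 1.175
z(FA) = z(0.02000) = -2.054
d' = 1.175 − (-2.054) = 3.229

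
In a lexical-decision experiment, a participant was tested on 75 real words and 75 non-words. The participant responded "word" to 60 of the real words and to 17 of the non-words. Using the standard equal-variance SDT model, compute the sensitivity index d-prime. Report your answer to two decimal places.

d-prime = 1.59

H = 60/75 = 0.8000
FA = 17/75 = 0.2267
Φ⁻¹(H) = Φ⁻¹(0.8000) = 0.842
Φ⁻¹(FA) = Φ⁻¹(0.2267) = -0.750
d' = z(H) − z(FA) = 0.842 − (-0.750) = 1.592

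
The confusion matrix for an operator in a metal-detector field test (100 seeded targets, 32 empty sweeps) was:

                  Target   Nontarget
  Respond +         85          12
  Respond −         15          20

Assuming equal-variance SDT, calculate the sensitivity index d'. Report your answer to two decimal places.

H = 85/100 = 0.8500
FA = 12/32 = 0.3750
z(H) = z(0.8500) = 1.036
z(FA) = z(0.3750) = -0.319
d' = z(H) − z(FA) = 1.036 − (-0.319) = 1.355

d' = 1.36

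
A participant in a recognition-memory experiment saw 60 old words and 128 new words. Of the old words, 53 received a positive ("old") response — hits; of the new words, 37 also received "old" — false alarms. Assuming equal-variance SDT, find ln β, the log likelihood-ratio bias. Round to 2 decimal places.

ln β = -0.56

H = 53/60 = 0.8833
FA = 37/128 = 0.2891
Φ⁻¹(H) = Φ⁻¹(0.8833) = 1.192
Φ⁻¹(FA) = Φ⁻¹(0.2891) = -0.556
ln β = −½·[z(H)² − z(FA)²] = −0.5 × (1.421 − 0.309) = -0.556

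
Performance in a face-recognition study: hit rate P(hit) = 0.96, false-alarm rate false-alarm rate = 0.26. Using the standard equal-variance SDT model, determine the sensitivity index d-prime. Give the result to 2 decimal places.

d-prime = 2.39

z(H) = z(0.96) = 1.7507
z(FA) = z(0.26) = -0.6433
d' = z(H) − z(FA) = 1.7507 − (-0.6433) = 2.3940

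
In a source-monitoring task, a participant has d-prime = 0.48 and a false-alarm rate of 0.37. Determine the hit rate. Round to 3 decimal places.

hit rate = 0.559

z(false-alarm rate) = z(0.37) = -0.3319
z(H) = z(FA) + d' = -0.3319 + 0.48 = 0.1481
hit rate = Φ(0.1481) = 0.5589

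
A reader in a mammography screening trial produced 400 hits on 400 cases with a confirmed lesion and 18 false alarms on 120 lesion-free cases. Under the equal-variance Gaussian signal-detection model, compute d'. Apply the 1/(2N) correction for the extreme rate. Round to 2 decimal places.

The hit rate is 400/400 = 1, so apply the 1/(2N) correction: H → 1 − 1/(2·400) = 0.99875.
z(H) = z(0.99875) = 3.023
z(FA) = z(0.15000) = -1.036
d' = 3.023 − (-1.036) = 4.059

d' = 4.06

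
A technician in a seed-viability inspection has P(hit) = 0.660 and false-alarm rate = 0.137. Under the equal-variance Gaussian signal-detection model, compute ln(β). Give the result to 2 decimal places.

Φ⁻¹(0.660) = 0.412, Φ⁻¹(0.137) = -1.094
ln β = −½·[z(H)² − z(FA)²] = −0.5 × (0.170 − 1.197) = 0.5135

ln β = 0.51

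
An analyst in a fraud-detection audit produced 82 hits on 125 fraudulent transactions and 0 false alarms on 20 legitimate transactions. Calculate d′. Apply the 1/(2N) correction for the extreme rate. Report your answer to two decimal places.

The false-alarm rate is 0/20 = 0, so apply the 1/(2N) correction: FA → 1/(2·20) = 0.02500.
z(H) = z(0.65600) = 0.402
z(FA) = z(0.02500) = -1.960
d' = 0.402 − (-1.960) = 2.362

d′ = 2.36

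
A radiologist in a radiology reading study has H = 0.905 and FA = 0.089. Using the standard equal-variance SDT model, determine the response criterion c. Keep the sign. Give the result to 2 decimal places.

z(H) = 1.311
z(FA) = -1.347
c = −½·[z(H) + z(FA)] = −0.5 × (1.311 + (-1.347)) = 0.018
c > 0: the radiologist has a conservative response bias.

c = 0.02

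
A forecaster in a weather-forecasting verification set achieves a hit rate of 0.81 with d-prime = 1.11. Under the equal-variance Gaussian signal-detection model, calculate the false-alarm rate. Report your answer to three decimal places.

z(hit rate) = z(0.81) = 0.8779
z(FA) = z(H) − d' = 0.8779 − 1.11 = -0.2321
false-alarm rate = Φ(-0.2321) = 0.4082

false-alarm rate = 0.408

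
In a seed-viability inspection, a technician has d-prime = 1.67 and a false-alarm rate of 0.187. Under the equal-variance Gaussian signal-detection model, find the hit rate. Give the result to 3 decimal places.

z(false-alarm rate) = z(0.187) = -0.8890
z(H) = z(FA) + d' = -0.8890 + 1.67 = 0.7810
hit rate = Φ(0.7810) = 0.7826

hit rate = 0.783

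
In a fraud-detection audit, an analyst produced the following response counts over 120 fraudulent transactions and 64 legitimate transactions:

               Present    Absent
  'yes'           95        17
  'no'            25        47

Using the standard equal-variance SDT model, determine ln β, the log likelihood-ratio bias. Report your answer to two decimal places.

ln β = -0.13

H = 95/120 = 0.7917
FA = 17/64 = 0.2656
Φ⁻¹(H) = Φ⁻¹(0.7917) = 0.812
Φ⁻¹(FA) = Φ⁻¹(0.2656) = -0.626
ln β = −½·[z(H)² − z(FA)²] = −0.5 × (0.659 − 0.392) = -0.1335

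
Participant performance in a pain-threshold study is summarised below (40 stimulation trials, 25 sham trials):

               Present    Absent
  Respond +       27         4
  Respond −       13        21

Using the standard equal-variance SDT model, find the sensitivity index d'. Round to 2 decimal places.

d' = 1.45

H = 27/40 = 0.6750
FA = 4/25 = 0.1600
z(H) = z(0.6750) = 0.4538
z(FA) = z(0.1600) = -0.9945
d' = z(H) − z(FA) = 0.4538 − (-0.9945) = 1.4483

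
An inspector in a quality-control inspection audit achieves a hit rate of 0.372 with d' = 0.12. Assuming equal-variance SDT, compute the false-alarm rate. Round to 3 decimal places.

false-alarm rate = 0.328

z(hit rate) = z(0.372) = -0.3266
z(FA) = z(H) − d' = -0.3266 − 0.12 = -0.4466
false-alarm rate = Φ(-0.4466) = 0.3276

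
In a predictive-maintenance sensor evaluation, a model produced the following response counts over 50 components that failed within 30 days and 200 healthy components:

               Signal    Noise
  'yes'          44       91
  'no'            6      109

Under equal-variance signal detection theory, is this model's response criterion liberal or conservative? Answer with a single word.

z(H) = 1.175, z(FA) = -0.113
c = −½·(z(H) + z(FA)) = -0.531
c < 0 → liberal criterion (biased toward responding “yes”).

liberal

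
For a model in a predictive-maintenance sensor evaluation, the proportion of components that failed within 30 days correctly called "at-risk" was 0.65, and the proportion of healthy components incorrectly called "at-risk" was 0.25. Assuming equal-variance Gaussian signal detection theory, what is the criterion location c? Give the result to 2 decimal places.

z(H) = z(0.65) = 0.3853
z(FA) = z(0.25) = -0.6745
c = −½·[z(H) + z(FA)] = −0.5 × (0.3853 + (-0.6745)) = 0.1446

c = 0.14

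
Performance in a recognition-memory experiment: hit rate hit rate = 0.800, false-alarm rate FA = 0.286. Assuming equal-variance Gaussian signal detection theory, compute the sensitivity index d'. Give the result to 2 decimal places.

d' = 1.41

z(H) = 0.8416
z(FA) = -0.5651
d' = z(H) − z(FA) = 0.8416 − (-0.5651) = 1.4067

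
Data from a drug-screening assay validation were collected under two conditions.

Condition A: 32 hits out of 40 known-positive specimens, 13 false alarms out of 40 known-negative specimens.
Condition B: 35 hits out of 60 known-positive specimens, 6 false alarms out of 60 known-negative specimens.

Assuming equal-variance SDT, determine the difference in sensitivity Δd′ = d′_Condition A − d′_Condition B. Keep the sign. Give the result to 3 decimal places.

Δd′ = -0.197

Condition A: z(0.8000) = 0.8416, z(0.3250) = -0.4538, d' = 1.2954
Condition B: z(0.5833) = 0.2103, z(0.1000) = -1.2816, d' = 1.4919
Δd' = d'_Condition A − d'_Condition B = 1.2954 − 1.4919 = -0.1965
Condition B has the higher sensitivity.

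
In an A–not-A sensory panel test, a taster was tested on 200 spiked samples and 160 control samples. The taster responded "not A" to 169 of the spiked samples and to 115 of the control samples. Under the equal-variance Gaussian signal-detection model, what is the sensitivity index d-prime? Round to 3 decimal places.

H = 169/200 = 0.8450
FA = 115/160 = 0.7188
z(0.8450) = 1.0152, z(0.7188) = 0.5793
d' = z(H) − z(FA) = 1.0152 − 0.5793 = 0.4359

d-prime = 0.436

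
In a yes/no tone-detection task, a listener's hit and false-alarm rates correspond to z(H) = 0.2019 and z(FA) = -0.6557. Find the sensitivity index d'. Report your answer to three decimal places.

d' = z(H) − z(FA) = 0.2019 − (-0.6557) = 0.8576

d' = 0.858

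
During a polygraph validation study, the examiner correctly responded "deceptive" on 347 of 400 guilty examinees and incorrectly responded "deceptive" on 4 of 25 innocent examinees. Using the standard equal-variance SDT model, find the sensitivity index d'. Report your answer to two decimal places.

H = 347/400 = 0.8675
FA = 4/25 = 0.1600
z(H) = z(0.8675) = 1.1147
z(FA) = z(0.1600) = -0.9945
d' = z(H) − z(FA) = 1.1147 − (-0.9945) = 2.1092

d' = 2.11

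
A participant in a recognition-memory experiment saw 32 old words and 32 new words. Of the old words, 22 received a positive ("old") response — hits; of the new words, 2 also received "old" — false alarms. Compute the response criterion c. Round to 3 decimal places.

c = 0.523

H = 22/32 = 0.6875
FA = 2/32 = 0.0625
z(H) = z(0.6875) = 0.4888
z(FA) = z(0.0625) = -1.5341
c = −½·[z(H) + z(FA)] = −0.5 × (0.4888 + (-1.5341)) = 0.52265
c > 0: the participant has a conservative response bias.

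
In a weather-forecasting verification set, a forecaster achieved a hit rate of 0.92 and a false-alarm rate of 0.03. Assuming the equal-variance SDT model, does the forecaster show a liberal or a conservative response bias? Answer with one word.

z(H) = 1.405, z(FA) = -1.881
c = −½·(z(H) + z(FA)) = 0.238
c > 0 → conservative criterion (biased toward responding “no”).

conservative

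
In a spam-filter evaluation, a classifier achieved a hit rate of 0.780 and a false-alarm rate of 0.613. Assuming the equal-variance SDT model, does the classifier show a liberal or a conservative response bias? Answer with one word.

liberal

z(H) = 0.772, z(FA) = 0.287
c = −½·(z(H) + z(FA)) = -0.5295
c < 0 → liberal criterion (biased toward responding “yes”).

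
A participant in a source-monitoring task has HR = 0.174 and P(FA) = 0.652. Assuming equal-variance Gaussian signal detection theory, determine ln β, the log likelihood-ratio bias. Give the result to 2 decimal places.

ln β = -0.36

Φ⁻¹(H) = -0.938
Φ⁻¹(FA) = 0.391
ln β = −½·[z(H)² − z(FA)²] = −0.5 × (0.880 − 0.153) = -0.3635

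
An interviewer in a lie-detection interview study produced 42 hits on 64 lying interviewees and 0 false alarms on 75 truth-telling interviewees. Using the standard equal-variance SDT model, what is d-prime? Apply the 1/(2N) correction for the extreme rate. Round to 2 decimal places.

The false-alarm rate is 0/75 = 0, so apply the 1/(2N) correction: FA → 1/(2·75) = 0.00667.
z(H) = z(0.65625) = 0.402
z(FA) = z(0.00667) = -2.475
d' = 0.402 − (-2.475) = 2.877

d-prime = 2.88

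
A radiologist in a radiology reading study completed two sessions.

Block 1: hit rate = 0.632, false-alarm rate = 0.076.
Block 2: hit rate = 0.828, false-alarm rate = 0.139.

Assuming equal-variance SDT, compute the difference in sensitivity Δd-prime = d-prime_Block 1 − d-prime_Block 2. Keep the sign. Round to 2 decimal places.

Δd-prime = -0.26

Block 1: z(0.632) = 0.337, z(0.076) = -1.433, d' = 1.770
Block 2: z(0.828) = 0.946, z(0.139) = -1.085, d' = 2.031
Δd' = d'_Block 1 − d'_Block 2 = 1.770 − 2.031 = -0.261
Block 2 has the higher sensitivity.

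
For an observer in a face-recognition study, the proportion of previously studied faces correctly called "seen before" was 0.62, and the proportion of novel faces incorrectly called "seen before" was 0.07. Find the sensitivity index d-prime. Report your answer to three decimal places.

d-prime = 1.781

z(0.62) = 0.3055, z(0.07) = -1.4758
d' = z(H) − z(FA) = 0.3055 − (-1.4758) = 1.7813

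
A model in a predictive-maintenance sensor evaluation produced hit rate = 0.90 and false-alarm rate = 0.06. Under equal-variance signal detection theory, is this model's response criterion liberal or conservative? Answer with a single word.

conservative

z(H) = 1.282, z(FA) = -1.555
c = −½·(z(H) + z(FA)) = 0.1365
c > 0 → conservative criterion (biased toward responding “no”).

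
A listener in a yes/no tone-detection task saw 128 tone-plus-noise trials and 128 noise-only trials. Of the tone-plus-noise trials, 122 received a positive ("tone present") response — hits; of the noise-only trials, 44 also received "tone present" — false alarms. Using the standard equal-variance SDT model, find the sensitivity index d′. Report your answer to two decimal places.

d′ = 2.08

H = 122/128 = 0.9531
FA = 44/128 = 0.3438
z(H) = z(0.9531) = 1.676
z(FA) = z(0.3438) = -0.402
d' = z(H) − z(FA) = 1.676 − (-0.402) = 2.078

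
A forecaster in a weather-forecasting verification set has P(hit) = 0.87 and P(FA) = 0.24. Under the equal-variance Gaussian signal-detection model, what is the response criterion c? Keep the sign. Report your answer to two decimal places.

Φ⁻¹(H) = Φ⁻¹(0.87) = 1.126
Φ⁻¹(FA) = Φ⁻¹(0.24) = -0.706
c = −½·[z(H) + z(FA)] = −0.5 × (1.126 + (-0.706)) = -0.210

c = -0.21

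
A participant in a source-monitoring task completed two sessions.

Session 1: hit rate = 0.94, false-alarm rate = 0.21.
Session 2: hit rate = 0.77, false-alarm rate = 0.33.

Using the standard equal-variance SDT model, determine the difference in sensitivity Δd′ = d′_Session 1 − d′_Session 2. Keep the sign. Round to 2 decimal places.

Δd′ = 1.18

Session 1: z(0.94) = 1.555, z(0.21) = -0.806, d' = 2.361
Session 2: z(0.77) = 0.739, z(0.33) = -0.440, d' = 1.179
Δd' = d'_Session 1 − d'_Session 2 = 2.361 − 1.179 = 1.182
Session 1 has the higher sensitivity.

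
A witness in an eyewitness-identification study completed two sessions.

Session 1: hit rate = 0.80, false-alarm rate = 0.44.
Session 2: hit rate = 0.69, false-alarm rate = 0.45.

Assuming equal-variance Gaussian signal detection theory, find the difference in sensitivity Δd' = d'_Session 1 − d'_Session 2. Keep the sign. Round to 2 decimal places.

Δd' = 0.37

Session 1: z(0.80) = 0.842, z(0.44) = -0.151, d' = 0.993
Session 2: z(0.69) = 0.496, z(0.45) = -0.126, d' = 0.622
Δd' = d'_Session 1 − d'_Session 2 = 0.993 − 0.622 = 0.371
Session 1 has the higher sensitivity.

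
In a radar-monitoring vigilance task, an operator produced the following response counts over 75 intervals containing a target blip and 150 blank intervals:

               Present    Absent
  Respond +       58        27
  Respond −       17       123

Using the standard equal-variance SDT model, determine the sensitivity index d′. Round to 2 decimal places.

H = 58/75 = 0.7733
FA = 27/150 = 0.1800
z(0.7733) = 0.750, z(0.1800) = -0.915
d' = z(H) − z(FA) = 0.750 − (-0.915) = 1.665

d′ = 1.67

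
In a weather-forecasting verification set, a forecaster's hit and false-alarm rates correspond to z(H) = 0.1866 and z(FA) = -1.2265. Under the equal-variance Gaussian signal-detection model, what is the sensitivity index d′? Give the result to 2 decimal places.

d' = z(H) − z(FA) = 0.1866 − (-1.2265) = 1.4131

d′ = 1.41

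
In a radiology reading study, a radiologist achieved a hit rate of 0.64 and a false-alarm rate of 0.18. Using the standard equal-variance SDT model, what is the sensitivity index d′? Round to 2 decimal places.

d′ = 1.27

z(0.64) = 0.3585, z(0.18) = -0.9154
d' = z(H) − z(FA) = 0.3585 − (-0.9154) = 1.2739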